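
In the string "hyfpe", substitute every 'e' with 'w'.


Input string: 'hyfpe'
Operation: replace 'e' with 'w'
Positions of 'e': 4
After replacement: hyfpw


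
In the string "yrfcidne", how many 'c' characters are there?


Input string: 'yrfcidne'
Target character: 'c'
Scan each position: s[3]='c'
Matches found at indices: 3
Total: 1


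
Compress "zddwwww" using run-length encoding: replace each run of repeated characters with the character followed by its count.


Input: 'zddwwww'
Operation: identify consecutive runs
Runs: 'z' -> z1, 'dd' -> d2, 'wwww' -> w4
Encoded: z1d2w4


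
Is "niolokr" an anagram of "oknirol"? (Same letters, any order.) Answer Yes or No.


String 1: 'oknirol' -> sorted: 'iklnoor'
String 2: 'niolokr' -> sorted: 'iklnoor'
Compare sorted forms: 'iklnoor' == 'iklnoor'
Anagram: Yes


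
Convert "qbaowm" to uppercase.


Input string: 'qbaowm'
Operation: convert each letter to uppercase
Mapping: 'q'->'Q', 'b'->'B', 'a'->'A', 'o'->'O', 'w'->'W', 'm'->'M'
Result: QBAOWM


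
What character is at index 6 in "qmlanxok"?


Input string: 'qmlanxok'
Operation: get character at index 6
Index mapping: s[0]='q', s[1]='m', s[2]='l', s[3]='a', s[4]='n', s[5]='x', s[6]='o'
Result: 'o'


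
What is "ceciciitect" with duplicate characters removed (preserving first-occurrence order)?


Input: 'ceciciitect'
Operation: keep first occurrence of each character
Scan: s[0]='c' new -> keep; s[1]='e' new -> keep; s[2]='c' seen -> skip; s[3]='i' new -> keep; s[4]='c' seen -> skip; s[5]='i' seen -> skip; s[6]='i' seen -> skip; s[7]='t' new -> keep; s[8]='e' seen -> skip; s[9]='c' seen -> skip; s[10]='t' seen -> skip
Result: ceit


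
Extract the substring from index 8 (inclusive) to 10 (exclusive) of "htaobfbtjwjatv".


Input string: 'htaobfbtjwjatv'
Operation: slice [8:10]
Extract characters: s[8]='j', s[9]='w'
Result: jw


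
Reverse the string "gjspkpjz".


Input string: 'gjspkpjz'
Operation: reverse character order
Original order: 'g' -> 'j' -> 's' -> 'p' -> 'k' -> 'p' -> 'j' -> 'z'
Reversed order: 'z' -> 'j' -> 'p' -> 'k' -> 'p' -> 's' -> 'j' -> 'g'
Result: zjpkpsjg


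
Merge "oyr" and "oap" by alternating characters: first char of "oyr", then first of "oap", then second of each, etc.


String 1: 'oyr'
String 2: 'oap'
Operation: alternate characters
Pairs: 'o'+'o', 'y'+'a', 'r'+'p'
Result: ooyarp


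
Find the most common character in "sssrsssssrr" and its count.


Input: 'sssrsssssrr'
Operation: tally each character
Counts: 'r':3, 's':8
Maximum: 's' appears 8 times


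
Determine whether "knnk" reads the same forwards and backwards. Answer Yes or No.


Input string: 'knnk'
Reversed: 'knnk'
Compare pairs: s[0]='k' vs s[3]='k' (match), s[1]='n' vs s[2]='n' (match)
Palindrome: Yes


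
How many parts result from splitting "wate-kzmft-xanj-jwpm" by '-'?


Input string: 'wate-kzmft-xanj-jwpm'
Delimiter: '-'
Split result: 'wate', 'kzmft', 'xanj', 'jwpm'
Number of parts: 4


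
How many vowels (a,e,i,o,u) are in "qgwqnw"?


Input string: 'qgwqnw'
Operation: count vowels (a, e, i, o, u)
Scan: s[0]='q', s[1]='g', s[2]='w', s[3]='q', s[4]='n', s[5]='w'
Vowels found: 0
Result: 0


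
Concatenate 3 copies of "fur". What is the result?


Input string: 'fur'
Operation: repeat 3 times
Concatenation: 'fur' + 'fur' + 'fur'
Result: furfurfur


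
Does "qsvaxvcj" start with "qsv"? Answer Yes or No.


Input string: 'qsvaxvcj'
Prefix to check: 'qsv'
First 3 characters of input: 'qsv'
Match: True
Result: Yes


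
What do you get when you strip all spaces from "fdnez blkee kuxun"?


Input string: 'fdnez blkee kuxun'
Operation: remove all spaces
Words: 'fdnez', 'blkee', 'kuxun'
Join without spaces: fdnezblkeekuxun


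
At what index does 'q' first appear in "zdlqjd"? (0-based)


Input string: 'zdlqjd'
Target: 'q'
Scanning left to right: s[0]='z', s[1]='d', s[2]='l', s[3]='q'
First match at index: 3


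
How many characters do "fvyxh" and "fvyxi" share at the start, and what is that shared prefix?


String 1: 'fvyxh'
String 2: 'fvyxi'
Compare position by position:
pos 0: 'f' vs 'f' match
pos 1: 'v' vs 'v' match
pos 2: 'y' vs 'y' match
pos 3: 'x' vs 'x' match
pos 4: 'h' vs 'i' differ -> stop
Longest common prefix: "fvyx" (length 4)


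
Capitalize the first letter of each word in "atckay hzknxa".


Input string: 'atckay hzknxa'
Operation: capitalize first letter of each word
Word transformations: 'atckay'->'Atckay', 'hzknxa'->'Hzknxa'
Result: Atckay Hzknxa


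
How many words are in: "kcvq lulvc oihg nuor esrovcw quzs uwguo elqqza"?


Input string: 'kcvq lulvc oihg nuor esrovcw quzs uwguo elqqza'
Operation: split by spaces
Words found: 'kcvq', 'lulvc', 'oihg', 'nuor', 'esrovcw', 'quzs', 'uwguo', 'elqqza'
Word count: 8


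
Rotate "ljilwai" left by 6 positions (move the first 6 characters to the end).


Input: 'ljilwai', shift = 6
Operation: split at index 6 and swap parts
Front part s[0:6] = 'ljilwa'
Back part s[6:] = 'i'
Rotated = back + front = 'i' + 'ljilwa'
Result: iljilwa


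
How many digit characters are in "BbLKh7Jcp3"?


Input string: 'BbLKh7Jcp3'
Operation: count digit characters (0-9)
Scan: 'B', 'b', 'L', 'K', 'h', '7'(digit), 'J', 'c', 'p', '3'(digit)
Digits found: 2
Result: 2


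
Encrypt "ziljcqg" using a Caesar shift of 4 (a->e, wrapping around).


Input: 'ziljcqg', shift = 4
Operation: for each letter, (position + 4) mod 26
Mapping: 'z'(25+4=29, 29 mod 26=3)->'d', 'i'(8+4=12)->'m', 'l'(11+4=15)->'p', 'j'(9+4=13)->'n', 'c'(2+4=6)->'g', 'q'(16+4=20)->'u', 'g'(6+4=10)->'k'
Result: dmpnguk


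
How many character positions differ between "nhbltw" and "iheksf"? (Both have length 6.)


String 1: 'nhbltw'
String 2: 'iheksf'
Compare each position: pos 0: 'n'!='i', pos 1: 'h'=='h', pos 2: 'b'!='e', pos 3: 'l'!='k', pos 4: 't'!='s', pos 5: 'w'!='f'
Differing positions: 5
Hamming distance: 5


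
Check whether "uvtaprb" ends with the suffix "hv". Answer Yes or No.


Input string: 'uvtaprb'
Suffix to check: 'hv'
Last 2 characters of input: 'rb'
Match: False
Result: No


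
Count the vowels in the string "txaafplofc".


Input string: 'txaafplofc'
Operation: count vowels (a, e, i, o, u)
Scan: s[0]='t', s[1]='x', s[2]='a' (vowel), s[3]='a' (vowel), s[4]='f', s[5]='p', s[6]='l', s[7]='o' (vowel), s[8]='f', s[9]='c'
Vowels found: 3
Result: 3


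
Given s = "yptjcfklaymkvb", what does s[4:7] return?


Input string: 'yptjcfklaymkvb'
Operation: slice [4:7]
Extract characters: s[4]='c', s[5]='f', s[6]='k'
Result: cfk


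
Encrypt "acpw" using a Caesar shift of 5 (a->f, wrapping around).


Input: 'acpw', shift = 5
Operation: for each letter, (position + 5) mod 26
Mapping: 'a'(0+5=5)->'f', 'c'(2+5=7)->'h', 'p'(15+5=20)->'u', 'w'(22+5=27, 27 mod 26=1)->'b'
Result: fhub


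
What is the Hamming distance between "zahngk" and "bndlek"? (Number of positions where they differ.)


String 1: 'zahngk'
String 2: 'bndlek'
Compare each position: pos 0: 'z'!='b', pos 1: 'a'!='n', pos 2: 'h'!='d', pos 3: 'n'!='l', pos 4: 'g'!='e', pos 5: 'k'=='k'
Differing positions: 5
Hamming distance: 5


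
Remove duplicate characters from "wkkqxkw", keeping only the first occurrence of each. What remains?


Input: 'wkkqxkw'
Operation: keep first occurrence of each character
Scan: s[0]='w' new -> keep; s[1]='k' new -> keep; s[2]='k' seen -> skip; s[3]='q' new -> keep; s[4]='x' new -> keep; s[5]='k' seen -> skip; s[6]='w' seen -> skip
Result: wkqx


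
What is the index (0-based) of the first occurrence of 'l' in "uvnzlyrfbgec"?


Input string: 'uvnzlyrfbgec'
Target: 'l'
Scanning left to right: s[0]='u', s[1]='v', s[2]='n', s[3]='z', s[4]='l'
First match at index: 4


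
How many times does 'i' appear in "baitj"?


Input string: 'baitj'
Target character: 'i'
Scan each position: s[2]='i'
Matches found at indices: 2
Total: 1


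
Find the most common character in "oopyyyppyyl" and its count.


Input: 'oopyyyppyyl'
Operation: tally each character
Counts: 'l':1, 'o':2, 'p':3, 'y':5
Maximum: 'y' appears 5 times


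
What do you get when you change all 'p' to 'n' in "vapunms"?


Input string: 'vapunms'
Operation: replace 'p' with 'n'
Positions of 'p': 2
After replacement: vanunms


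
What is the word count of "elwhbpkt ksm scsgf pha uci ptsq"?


Input string: 'elwhbpkt ksm scsgf pha uci ptsq'
Operation: split by spaces
Words found: 'elwhbpkt', 'ksm', 'scsgf', 'pha', 'uci', 'ptsq'
Word count: 6


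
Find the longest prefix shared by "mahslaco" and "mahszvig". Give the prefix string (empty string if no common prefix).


String 1: 'mahslaco'
String 2: 'mahszvig'
Compare position by position:
pos 0: 'm' vs 'm' match
pos 1: 'a' vs 'a' match
pos 2: 'h' vs 'h' match
pos 3: 's' vs 's' match
pos 4: 'l' vs 'z' differ -> stop
Longest common prefix: "mahs" (length 4)


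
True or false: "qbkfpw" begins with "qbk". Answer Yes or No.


Input string: 'qbkfpw'
Prefix to check: 'qbk'
First 3 characters of input: 'qbk'
Match: True
Result: Yes


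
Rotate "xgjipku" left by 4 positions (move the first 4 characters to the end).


Input: 'xgjipku', shift = 4
Operation: split at index 4 and swap parts
Front part s[0:4] = 'xgji'
Back part s[4:] = 'pku'
Rotated = back + front = 'pku' + 'xgji'
Result: pkuxgji


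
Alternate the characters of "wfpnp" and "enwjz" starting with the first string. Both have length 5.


String 1: 'wfpnp'
String 2: 'enwjz'
Operation: alternate characters
Pairs: 'w'+'e', 'f'+'n', 'p'+'w', 'n'+'j', 'p'+'z'
Result: wefnpwnjpz


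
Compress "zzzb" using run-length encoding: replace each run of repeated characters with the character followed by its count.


Input: 'zzzb'
Operation: identify consecutive runs
Runs: 'zzz' -> z3, 'b' -> b1
Encoded: z3b1


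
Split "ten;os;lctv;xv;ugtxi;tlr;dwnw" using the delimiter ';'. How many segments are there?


Input string: 'ten;os;lctv;xv;ugtxi;tlr;dwnw'
Delimiter: ';'
Split result: 'ten', 'os', 'lctv', 'xv', 'ugtxi', 'tlr', 'dwnw'
Number of parts: 7


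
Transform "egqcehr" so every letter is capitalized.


Input string: 'egqcehr'
Operation: convert each letter to uppercase
Mapping: 'e'->'E', 'g'->'G', 'q'->'Q', 'c'->'C', 'e'->'E', 'h'->'H', 'r'->'R'
Result: EGQCEHR


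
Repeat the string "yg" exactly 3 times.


Input string: 'yg'
Operation: repeat 3 times
Concatenation: 'yg' + 'yg' + 'yg'
Result: ygygyg


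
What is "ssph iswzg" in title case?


Input string: 'ssph iswzg'
Operation: capitalize first letter of each word
Word transformations: 'ssph'->'Ssph', 'iswzg'->'Iswzg'
Result: Ssph Iswzg


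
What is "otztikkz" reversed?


Input string: 'otztikkz'
Operation: reverse character order
Original order: 'o' -> 't' -> 'z' -> 't' -> 'i' -> 'k' -> 'k' -> 'z'
Reversed order: 'z' -> 'k' -> 'k' -> 'i' -> 't' -> 'z' -> 't' -> 'o'
Result: zkkitzto


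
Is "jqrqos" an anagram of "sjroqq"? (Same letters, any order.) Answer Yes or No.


String 1: 'sjroqq' -> sorted: 'joqqrs'
String 2: 'jqrqos' -> sorted: 'joqqrs'
Compare sorted forms: 'joqqrs' == 'joqqrs'
Anagram: Yes


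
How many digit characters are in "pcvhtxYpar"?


Input string: 'pcvhtxYpar'
Operation: count digit characters (0-9)
Scan: 'p', 'c', 'v', 'h', 't', 'x', 'Y', 'p', 'a', 'r'
Digits found: 0
Result: 0


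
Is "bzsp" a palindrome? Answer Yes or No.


Input string: 'bzsp'
Reversed: 'pszb'
Compare pairs: s[0]='b' vs s[3]='p' (mismatch), s[1]='z' vs s[2]='s' (mismatch)
Palindrome: No


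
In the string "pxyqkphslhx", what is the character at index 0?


Input string: 'pxyqkphslhx'
Operation: get character at index 0
Index mapping: s[0]='p'
Result: 'p'


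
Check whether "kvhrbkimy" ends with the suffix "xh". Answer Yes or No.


Input string: 'kvhrbkimy'
Suffix to check: 'xh'
Last 2 characters of input: 'my'
Match: False
Result: No


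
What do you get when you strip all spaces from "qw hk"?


Input string: 'qw hk'
Operation: remove all spaces
Words: 'qw', 'hk'
Join without spaces: qwhk


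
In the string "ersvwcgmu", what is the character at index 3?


Input string: 'ersvwcgmu'
Operation: get character at index 3
Index mapping: s[0]='e', s[1]='r', s[2]='s', s[3]='v'
Result: 'v'


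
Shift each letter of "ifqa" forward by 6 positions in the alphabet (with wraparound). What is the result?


Input: 'ifqa', shift = 6
Operation: for each letter, (position + 6) mod 26
Mapping: 'i'(8+6=14)->'o', 'f'(5+6=11)->'l', 'q'(16+6=22)->'w', 'a'(0+6=6)->'g'
Result: olwg


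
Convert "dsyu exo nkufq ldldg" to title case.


Input string: 'dsyu exo nkufq ldldg'
Operation: capitalize first letter of each word
Word transformations: 'dsyu'->'Dsyu', 'exo'->'Exo', 'nkufq'->'Nkufq', 'ldldg'->'Ldldg'
Result: Dsyu Exo Nkufq Ldldg


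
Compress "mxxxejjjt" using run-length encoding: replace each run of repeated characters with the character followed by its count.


Input: 'mxxxejjjt'
Operation: identify consecutive runs
Runs: 'm' -> m1, 'xxx' -> x3, 'e' -> e1, 'jjj' -> j3, 't' -> t1
Encoded: m1x3e1j3t1


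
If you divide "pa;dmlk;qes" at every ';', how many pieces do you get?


Input string: 'pa;dmlk;qes'
Delimiter: ';'
Split result: 'pa', 'dmlk', 'qes'
Number of parts: 3


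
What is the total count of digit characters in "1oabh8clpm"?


Input string: '1oabh8clpm'
Operation: count digit characters (0-9)
Scan: '1'(digit), 'o', 'a', 'b', 'h', '8'(digit), 'c', 'l', 'p', 'm'
Digits found: 2
Result: 2


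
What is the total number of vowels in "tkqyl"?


Input string: 'tkqyl'
Operation: count vowels (a, e, i, o, u)
Scan: s[0]='t', s[1]='k', s[2]='q', s[3]='y', s[4]='l'
Vowels found: 0
Result: 0


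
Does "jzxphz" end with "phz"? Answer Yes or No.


Input string: 'jzxphz'
Suffix to check: 'phz'
Last 3 characters of input: 'phz'
Match: True
Result: Yes


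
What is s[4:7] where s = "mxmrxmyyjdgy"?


Input string: 'mxmrxmyyjdgy'
Operation: slice [4:7]
Extract characters: s[4]='x', s[5]='m', s[6]='y'
Result: xmy


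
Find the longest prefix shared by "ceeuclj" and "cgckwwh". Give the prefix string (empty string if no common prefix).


String 1: 'ceeuclj'
String 2: 'cgckwwh'
Compare position by position:
pos 0: 'c' vs 'c' match
pos 1: 'e' vs 'g' differ -> stop
Longest common prefix: "c" (length 1)


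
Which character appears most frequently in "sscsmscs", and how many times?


Input: 'sscsmscs'
Operation: tally each character
Counts: 'c':2, 'm':1, 's':5
Maximum: 's' appears 5 times


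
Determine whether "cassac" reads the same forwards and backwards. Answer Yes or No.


Input string: 'cassac'
Reversed: 'cassac'
Compare pairs: s[0]='c' vs s[5]='c' (match), s[1]='a' vs s[4]='a' (match), s[2]='s' vs s[3]='s' (match)
Palindrome: Yes


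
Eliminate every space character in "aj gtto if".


Input string: 'aj gtto if'
Operation: remove all spaces
Words: 'aj', 'gtto', 'if'
Join without spaces: ajgttoif


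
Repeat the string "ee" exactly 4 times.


Input string: 'ee'
Operation: repeat 4 times
Concatenation: 'ee' + 'ee' + 'ee' + 'ee'
Result: eeeeeeee


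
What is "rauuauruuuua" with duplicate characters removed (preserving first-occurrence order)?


Input: 'rauuauruuuua'
Operation: keep first occurrence of each character
Scan: s[0]='r' new -> keep; s[1]='a' new -> keep; s[2]='u' new -> keep; s[3]='u' seen -> skip; s[4]='a' seen -> skip; s[5]='u' seen -> skip; s[6]='r' seen -> skip; s[7]='u' seen -> skip; s[8]='u' seen -> skip; s[9]='u' seen -> skip; s[10]='u' seen -> skip; s[11]='a' seen -> skip
Result: rau


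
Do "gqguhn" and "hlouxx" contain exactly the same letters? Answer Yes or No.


String 1: 'gqguhn' -> sorted: 'gghnqu'
String 2: 'hlouxx' -> sorted: 'hlouxx'
Compare sorted forms: 'gghnqu' != 'hlouxx'
Anagram: No


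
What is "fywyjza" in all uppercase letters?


Input string: 'fywyjza'
Operation: convert each letter to uppercase
Mapping: 'f'->'F', 'y'->'Y', 'w'->'W', 'y'->'Y', 'j'->'J', 'z'->'Z', 'a'->'A'
Result: FYWYJZA


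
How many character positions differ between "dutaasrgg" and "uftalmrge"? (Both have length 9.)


String 1: 'dutaasrgg'
String 2: 'uftalmrge'
Compare each position: pos 0: 'd'!='u', pos 1: 'u'!='f', pos 2: 't'=='t', pos 3: 'a'=='a', pos 4: 'a'!='l', pos 5: 's'!='m', pos 6: 'r'=='r', pos 7: 'g'=='g', pos 8: 'g'!='e'
Differing positions: 5
Hamming distance: 5


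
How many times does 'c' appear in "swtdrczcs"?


Input string: 'swtdrczcs'
Target character: 'c'
Scan each position: s[5]='c', s[7]='c'
Matches found at indices: 5, 7
Total: 2


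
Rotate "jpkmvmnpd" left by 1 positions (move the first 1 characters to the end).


Input: 'jpkmvmnpd', shift = 1
Operation: split at index 1 and swap parts
Front part s[0:1] = 'j'
Back part s[1:] = 'pkmvmnpd'
Rotated = back + front = 'pkmvmnpd' + 'j'
Result: pkmvmnpdj


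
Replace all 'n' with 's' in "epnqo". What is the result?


Input string: 'epnqo'
Operation: replace 'n' with 's'
Positions of 'n': 2
After replacement: epsqo


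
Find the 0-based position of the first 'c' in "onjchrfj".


Input string: 'onjchrfj'
Target: 'c'
Scanning left to right: s[0]='o', s[1]='n', s[2]='j', s[3]='c'
First match at index: 3


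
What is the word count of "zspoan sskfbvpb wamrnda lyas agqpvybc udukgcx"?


Input string: 'zspoan sskfbvpb wamrnda lyas agqpvybc udukgcx'
Operation: split by spaces
Words found: 'zspoan', 'sskfbvpb', 'wamrnda', 'lyas', 'agqpvybc', 'udukgcx'
Word count: 6


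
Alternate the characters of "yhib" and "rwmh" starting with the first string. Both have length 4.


String 1: 'yhib'
String 2: 'rwmh'
Operation: alternate characters
Pairs: 'y'+'r', 'h'+'w', 'i'+'m', 'b'+'h'
Result: yrhwimbh


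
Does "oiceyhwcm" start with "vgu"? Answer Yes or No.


Input string: 'oiceyhwcm'
Prefix to check: 'vgu'
First 3 characters of input: 'oic'
Match: False
Result: No


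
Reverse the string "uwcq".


Input string: 'uwcq'
Operation: reverse character order
Original order: 'u' -> 'w' -> 'c' -> 'q'
Reversed order: 'q' -> 'c' -> 'w' -> 'u'
Result: qcwu


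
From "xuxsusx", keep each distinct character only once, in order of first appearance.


Input: 'xuxsusx'
Operation: keep first occurrence of each character
Scan: s[0]='x' new -> keep; s[1]='u' new -> keep; s[2]='x' seen -> skip; s[3]='s' new -> keep; s[4]='u' seen -> skip; s[5]='s' seen -> skip; s[6]='x' seen -> skip
Result: xus


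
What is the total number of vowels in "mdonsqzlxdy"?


Input string: 'mdonsqzlxdy'
Operation: count vowels (a, e, i, o, u)
Scan: s[0]='m', s[1]='d', s[2]='o' (vowel), s[3]='n', s[4]='s', s[5]='q', s[6]='z', s[7]='l', s[8]='x', s[9]='d', s[10]='y'
Vowels found: 1
Result: 1


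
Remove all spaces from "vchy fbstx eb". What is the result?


Input string: 'vchy fbstx eb'
Operation: remove all spaces
Words: 'vchy', 'fbstx', 'eb'
Join without spaces: vchyfbstxeb


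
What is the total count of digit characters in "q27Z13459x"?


Input string: 'q27Z13459x'
Operation: count digit characters (0-9)
Scan: 'q', '2'(digit), '7'(digit), 'Z', '1'(digit), '3'(digit), '4'(digit), '5'(digit), '9'(digit), 'x'
Digits found: 7
Result: 7


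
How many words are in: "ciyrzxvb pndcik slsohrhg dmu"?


Input string: 'ciyrzxvb pndcik slsohrhg dmu'
Operation: split by spaces
Words found: 'ciyrzxvb', 'pndcik', 'slsohrhg', 'dmu'
Word count: 4


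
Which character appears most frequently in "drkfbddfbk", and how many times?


Input: 'drkfbddfbk'
Operation: tally each character
Counts: 'b':2, 'd':3, 'f':2, 'k':2, 'r':1
Maximum: 'd' appears 3 times


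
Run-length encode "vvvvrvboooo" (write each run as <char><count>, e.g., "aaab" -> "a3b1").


Input: 'vvvvrvboooo'
Operation: identify consecutive runs
Runs: 'vvvv' -> v4, 'r' -> r1, 'v' -> v1, 'b' -> b1, 'oooo' -> o4
Encoded: v4r1v1b1o4


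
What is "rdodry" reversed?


Input string: 'rdodry'
Operation: reverse character order
Original order: 'r' -> 'd' -> 'o' -> 'd' -> 'r' -> 'y'
Reversed order: 'y' -> 'r' -> 'd' -> 'o' -> 'd' -> 'r'
Result: yrdodr


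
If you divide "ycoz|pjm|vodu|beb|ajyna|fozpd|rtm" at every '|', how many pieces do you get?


Input string: 'ycoz|pjm|vodu|beb|ajyna|fozpd|rtm'
Delimiter: '|'
Split result: 'ycoz', 'pjm', 'vodu', 'beb', 'ajyna', 'fozpd', 'rtm'
Number of parts: 7


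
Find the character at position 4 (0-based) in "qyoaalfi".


Input string: 'qyoaalfi'
Operation: get character at index 4
Index mapping: s[0]='q', s[1]='y', s[2]='o', s[3]='a', s[4]='a'
Result: 'a'


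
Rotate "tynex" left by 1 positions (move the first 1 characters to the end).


Input: 'tynex', shift = 1
Operation: split at index 1 and swap parts
Front part s[0:1] = 't'
Back part s[1:] = 'ynex'
Rotated = back + front = 'ynex' + 't'
Result: ynext


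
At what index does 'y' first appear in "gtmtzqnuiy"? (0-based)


Input string: 'gtmtzqnuiy'
Target: 'y'
Scanning left to right: s[0]='g', s[1]='t', s[2]='m', s[3]='t', s[4]='z', s[5]='q', s[6]='n', s[7]='u', s[8]='i', s[9]='y'
First match at index: 9


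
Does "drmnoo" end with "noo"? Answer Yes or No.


Input string: 'drmnoo'
Suffix to check: 'noo'
Last 3 characters of input: 'noo'
Match: True
Result: Yes


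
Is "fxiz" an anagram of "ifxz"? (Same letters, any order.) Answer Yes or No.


String 1: 'ifxz' -> sorted: 'fixz'
String 2: 'fxiz' -> sorted: 'fixz'
Compare sorted forms: 'fixz' == 'fixz'
Anagram: Yes


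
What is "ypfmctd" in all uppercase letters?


Input string: 'ypfmctd'
Operation: convert each letter to uppercase
Mapping: 'y'->'Y', 'p'->'P', 'f'->'F', 'm'->'M', 'c'->'C', 't'->'T', 'd'->'D'
Result: YPFMCTD


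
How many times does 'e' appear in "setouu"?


Input string: 'setouu'
Target character: 'e'
Scan each position: s[1]='e'
Matches found at indices: 1
Total: 1


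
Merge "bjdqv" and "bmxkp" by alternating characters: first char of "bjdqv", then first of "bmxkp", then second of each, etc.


String 1: 'bjdqv'
String 2: 'bmxkp'
Operation: alternate characters
Pairs: 'b'+'b', 'j'+'m', 'd'+'x', 'q'+'k', 'v'+'p'
Result: bbjmdxqkvp


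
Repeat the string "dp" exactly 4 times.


Input string: 'dp'
Operation: repeat 4 times
Concatenation: 'dp' + 'dp' + 'dp' + 'dp'
Result: dpdpdpdp


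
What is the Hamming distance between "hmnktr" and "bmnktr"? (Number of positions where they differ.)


String 1: 'hmnktr'
String 2: 'bmnktr'
Compare each position: pos 0: 'h'!='b', pos 1: 'm'=='m', pos 2: 'n'=='n', pos 3: 'k'=='k', pos 4: 't'=='t', pos 5: 'r'=='r'
Differing positions: 1
Hamming distance: 1


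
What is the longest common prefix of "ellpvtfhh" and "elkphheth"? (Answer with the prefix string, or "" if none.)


String 1: 'ellpvtfhh'
String 2: 'elkphheth'
Compare position by position:
pos 0: 'e' vs 'e' match
pos 1: 'l' vs 'l' match
pos 2: 'l' vs 'k' differ -> stop
Longest common prefix: "el" (length 2)


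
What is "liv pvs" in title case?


Input string: 'liv pvs'
Operation: capitalize first letter of each word
Word transformations: 'liv'->'Liv', 'pvs'->'Pvs'
Result: Liv Pvs


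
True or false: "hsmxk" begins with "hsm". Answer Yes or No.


Input string: 'hsmxk'
Prefix to check: 'hsm'
First 3 characters of input: 'hsm'
Match: True
Result: Yes


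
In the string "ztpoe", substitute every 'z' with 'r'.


Input string: 'ztpoe'
Operation: replace 'z' with 'r'
Positions of 'z': 0
After replacement: rtpoe


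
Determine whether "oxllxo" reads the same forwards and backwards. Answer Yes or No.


Input string: 'oxllxo'
Reversed: 'oxllxo'
Compare pairs: s[0]='o' vs s[5]='o' (match), s[1]='x' vs s[4]='x' (match), s[2]='l' vs s[3]='l' (match)
Palindrome: Yes


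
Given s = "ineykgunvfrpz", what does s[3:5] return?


Input string: 'ineykgunvfrpz'
Operation: slice [3:5]
Extract characters: s[3]='y', s[4]='k'
Result: yk


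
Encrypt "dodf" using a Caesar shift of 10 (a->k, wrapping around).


Input: 'dodf', shift = 10
Operation: for each letter, (position + 10) mod 26
Mapping: 'd'(3+10=13)->'n', 'o'(14+10=24)->'y', 'd'(3+10=13)->'n', 'f'(5+10=15)->'p'
Result: nynp


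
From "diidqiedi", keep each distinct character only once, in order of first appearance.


Input: 'diidqiedi'
Operation: keep first occurrence of each character
Scan: s[0]='d' new -> keep; s[1]='i' new -> keep; s[2]='i' seen -> skip; s[3]='d' seen -> skip; s[4]='q' new -> keep; s[5]='i' seen -> skip; s[6]='e' new -> keep; s[7]='d' seen -> skip; s[8]='i' seen -> skip
Result: diqe


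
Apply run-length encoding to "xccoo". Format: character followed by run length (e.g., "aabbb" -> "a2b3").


Input: 'xccoo'
Operation: identify consecutive runs
Runs: 'x' -> x1, 'cc' -> c2, 'oo' -> o2
Encoded: x1c2o2


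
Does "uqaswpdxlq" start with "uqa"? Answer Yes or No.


Input string: 'uqaswpdxlq'
Prefix to check: 'uqa'
First 3 characters of input: 'uqa'
Match: True
Result: Yes


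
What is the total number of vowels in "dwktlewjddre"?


Input string: 'dwktlewjddre'
Operation: count vowels (a, e, i, o, u)
Scan: s[0]='d', s[1]='w', s[2]='k', s[3]='t', s[4]='l', s[5]='e' (vowel), s[6]='w', s[7]='j', s[8]='d', s[9]='d', s[10]='r', s[11]='e' (vowel)
Vowels found: 2
Result: 2


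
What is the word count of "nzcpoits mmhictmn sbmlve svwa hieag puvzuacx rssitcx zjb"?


Input string: 'nzcpoits mmhictmn sbmlve svwa hieag puvzuacx rssitcx zjb'
Operation: split by spaces
Words found: 'nzcpoits', 'mmhictmn', 'sbmlve', 'svwa', 'hieag', 'puvzuacx', 'rssitcx', 'zjb'
Word count: 8


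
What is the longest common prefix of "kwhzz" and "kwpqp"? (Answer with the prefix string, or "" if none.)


String 1: 'kwhzz'
String 2: 'kwpqp'
Compare position by position:
pos 0: 'k' vs 'k' match
pos 1: 'w' vs 'w' match
pos 2: 'h' vs 'p' differ -> stop
Longest common prefix: "kw" (length 2)


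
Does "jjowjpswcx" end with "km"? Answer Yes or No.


Input string: 'jjowjpswcx'
Suffix to check: 'km'
Last 2 characters of input: 'cx'
Match: False
Result: No


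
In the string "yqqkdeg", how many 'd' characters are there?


Input string: 'yqqkdeg'
Target character: 'd'
Scan each position: s[4]='d'
Matches found at indices: 4
Total: 1


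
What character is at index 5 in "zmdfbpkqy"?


Input string: 'zmdfbpkqy'
Operation: get character at index 5
Index mapping: s[0]='z', s[1]='m', s[2]='d', s[3]='f', s[4]='b', s[5]='p'
Result: 'p'


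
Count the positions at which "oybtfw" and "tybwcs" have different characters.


String 1: 'oybtfw'
String 2: 'tybwcs'
Compare each position: pos 0: 'o'!='t', pos 1: 'y'=='y', pos 2: 'b'=='b', pos 3: 't'!='w', pos 4: 'f'!='c', pos 5: 'w'!='s'
Differing positions: 4
Hamming distance: 4


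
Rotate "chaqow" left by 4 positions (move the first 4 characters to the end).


Input: 'chaqow', shift = 4
Operation: split at index 4 and swap parts
Front part s[0:4] = 'chaq'
Back part s[4:] = 'ow'
Rotated = back + front = 'ow' + 'chaq'
Result: owchaq


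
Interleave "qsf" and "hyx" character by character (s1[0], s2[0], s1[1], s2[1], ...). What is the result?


String 1: 'qsf'
String 2: 'hyx'
Operation: alternate characters
Pairs: 'q'+'h', 's'+'y', 'f'+'x'
Result: qhsyfx


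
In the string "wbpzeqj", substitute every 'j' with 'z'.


Input string: 'wbpzeqj'
Operation: replace 'j' with 'z'
Positions of 'j': 6
After replacement: wbpzeqz


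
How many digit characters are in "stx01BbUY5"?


Input string: 'stx01BbUY5'
Operation: count digit characters (0-9)
Scan: 's', 't', 'x', '0'(digit), '1'(digit), 'B', 'b', 'U', 'Y', '5'(digit)
Digits found: 3
Result: 3


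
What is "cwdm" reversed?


Input string: 'cwdm'
Operation: reverse character order
Original order: 'c' -> 'w' -> 'd' -> 'm'
Reversed order: 'm' -> 'd' -> 'w' -> 'c'
Result: mdwc


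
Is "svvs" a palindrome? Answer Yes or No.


Input string: 'svvs'
Reversed: 'svvs'
Compare pairs: s[0]='s' vs s[3]='s' (match), s[1]='v' vs s[2]='v' (match)
Palindrome: Yes


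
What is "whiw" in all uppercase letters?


Input string: 'whiw'
Operation: convert each letter to uppercase
Mapping: 'w'->'W', 'h'->'H', 'i'->'I', 'w'->'W'
Result: WHIW


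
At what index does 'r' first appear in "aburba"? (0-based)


Input string: 'aburba'
Target: 'r'
Scanning left to right: s[0]='a', s[1]='b', s[2]='u', s[3]='r'
First match at index: 3


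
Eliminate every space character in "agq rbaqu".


Input string: 'agq rbaqu'
Operation: remove all spaces
Words: 'agq', 'rbaqu'
Join without spaces: agqrbaqu


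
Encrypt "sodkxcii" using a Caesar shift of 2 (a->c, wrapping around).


Input: 'sodkxcii', shift = 2
Operation: for each letter, (position + 2) mod 26
Mapping: 's'(18+2=20)->'u', 'o'(14+2=16)->'q', 'd'(3+2=5)->'f', 'k'(10+2=12)->'m', 'x'(23+2=25)->'z', 'c'(2+2=4)->'e', 'i'(8+2=10)->'k', 'i'(8+2=10)->'k'
Result: uqfmzekk


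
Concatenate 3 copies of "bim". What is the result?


Input string: 'bim'
Operation: repeat 3 times
Concatenation: 'bim' + 'bim' + 'bim'
Result: bimbimbim


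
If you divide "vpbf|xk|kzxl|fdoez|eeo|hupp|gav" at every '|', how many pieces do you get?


Input string: 'vpbf|xk|kzxl|fdoez|eeo|hupp|gav'
Delimiter: '|'
Split result: 'vpbf', 'xk', 'kzxl', 'fdoez', 'eeo', 'hupp', 'gav'
Number of parts: 7


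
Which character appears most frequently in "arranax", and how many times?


Input: 'arranax'
Operation: tally each character
Counts: 'a':3, 'n':1, 'r':2, 'x':1
Maximum: 'a' appears 3 times


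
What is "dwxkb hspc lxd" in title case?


Input string: 'dwxkb hspc lxd'
Operation: capitalize first letter of each word
Word transformations: 'dwxkb'->'Dwxkb', 'hspc'->'Hspc', 'lxd'->'Lxd'
Result: Dwxkb Hspc Lxd


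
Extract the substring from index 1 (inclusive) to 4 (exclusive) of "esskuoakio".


Input string: 'esskuoakio'
Operation: slice [1:4]
Extract characters: s[1]='s', s[2]='s', s[3]='k'
Result: ssk


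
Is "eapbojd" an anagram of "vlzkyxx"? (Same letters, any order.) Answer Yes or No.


String 1: 'vlzkyxx' -> sorted: 'klvxxyz'
String 2: 'eapbojd' -> sorted: 'abdejop'
Compare sorted forms: 'klvxxyz' != 'abdejop'
Anagram: No


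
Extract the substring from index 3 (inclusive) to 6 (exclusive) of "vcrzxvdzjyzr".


Input string: 'vcrzxvdzjyzr'
Operation: slice [3:6]
Extract characters: s[3]='z', s[4]='x', s[5]='v'
Result: zxv


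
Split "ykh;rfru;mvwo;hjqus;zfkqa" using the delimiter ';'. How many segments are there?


Input string: 'ykh;rfru;mvwo;hjqus;zfkqa'
Delimiter: ';'
Split result: 'ykh', 'rfru', 'mvwo', 'hjqus', 'zfkqa'
Number of parts: 5


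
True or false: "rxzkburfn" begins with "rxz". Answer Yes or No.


Input string: 'rxzkburfn'
Prefix to check: 'rxz'
First 3 characters of input: 'rxz'
Match: True
Result: Yes


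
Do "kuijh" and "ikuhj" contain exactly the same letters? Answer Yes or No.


String 1: 'kuijh' -> sorted: 'hijku'
String 2: 'ikuhj' -> sorted: 'hijku'
Compare sorted forms: 'hijku' == 'hijku'
Anagram: Yes


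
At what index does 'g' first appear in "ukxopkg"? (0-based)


Input string: 'ukxopkg'
Target: 'g'
Scanning left to right: s[0]='u', s[1]='k', s[2]='x', s[3]='o', s[4]='p', s[5]='k', s[6]='g'
First match at index: 6


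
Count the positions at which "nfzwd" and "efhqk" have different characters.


String 1: 'nfzwd'
String 2: 'efhqk'
Compare each position: pos 0: 'n'!='e', pos 1: 'f'=='f', pos 2: 'z'!='h', pos 3: 'w'!='q', pos 4: 'd'!='k'
Differing positions: 4
Hamming distance: 4


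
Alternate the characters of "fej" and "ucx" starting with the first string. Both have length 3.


String 1: 'fej'
String 2: 'ucx'
Operation: alternate characters
Pairs: 'f'+'u', 'e'+'c', 'j'+'x'
Result: fuecjx


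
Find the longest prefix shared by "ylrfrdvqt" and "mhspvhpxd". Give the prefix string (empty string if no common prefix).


String 1: 'ylrfrdvqt'
String 2: 'mhspvhpxd'
Compare position by position:
pos 0: 'y' vs 'm' differ -> stop
Longest common prefix: "" (length 0)


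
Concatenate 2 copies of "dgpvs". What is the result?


Input string: 'dgpvs'
Operation: repeat 2 times
Concatenation: 'dgpvs' + 'dgpvs'
Result: dgpvsdgpvs


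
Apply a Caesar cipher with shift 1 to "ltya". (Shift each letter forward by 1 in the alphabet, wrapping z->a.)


Input: 'ltya', shift = 1
Operation: for each letter, (position + 1) mod 26
Mapping: 'l'(11+1=12)->'m', 't'(19+1=20)->'u', 'y'(24+1=25)->'z', 'a'(0+1=1)->'b'
Result: muzb


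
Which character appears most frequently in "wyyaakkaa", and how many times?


Input: 'wyyaakkaa'
Operation: tally each character
Counts: 'a':4, 'k':2, 'w':1, 'y':2
Maximum: 'a' appears 4 times


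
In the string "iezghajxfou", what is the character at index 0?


Input string: 'iezghajxfou'
Operation: get character at index 0
Index mapping: s[0]='i'
Result: 'i'


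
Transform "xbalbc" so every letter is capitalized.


Input string: 'xbalbc'
Operation: convert each letter to uppercase
Mapping: 'x'->'X', 'b'->'B', 'a'->'A', 'l'->'L', 'b'->'B', 'c'->'C'
Result: XBALBC


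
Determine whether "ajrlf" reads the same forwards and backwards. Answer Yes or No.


Input string: 'ajrlf'
Reversed: 'flrja'
Compare pairs: s[0]='a' vs s[4]='f' (mismatch), s[1]='j' vs s[3]='l' (mismatch)
Palindrome: No


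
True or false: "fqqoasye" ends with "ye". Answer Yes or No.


Input string: 'fqqoasye'
Suffix to check: 'ye'
Last 2 characters of input: 'ye'
Match: True
Result: Yes


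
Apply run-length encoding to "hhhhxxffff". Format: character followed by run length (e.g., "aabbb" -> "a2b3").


Input: 'hhhhxxffff'
Operation: identify consecutive runs
Runs: 'hhhh' -> h4, 'xx' -> x2, 'ffff' -> f4
Encoded: h4x2f4


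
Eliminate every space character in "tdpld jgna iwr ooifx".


Input string: 'tdpld jgna iwr ooifx'
Operation: remove all spaces
Words: 'tdpld', 'jgna', 'iwr', 'ooifx'
Join without spaces: tdpldjgnaiwrooifx


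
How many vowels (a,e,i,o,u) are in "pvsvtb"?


Input string: 'pvsvtb'
Operation: count vowels (a, e, i, o, u)
Scan: s[0]='p', s[1]='v', s[2]='s', s[3]='v', s[4]='t', s[5]='b'
Vowels found: 0
Result: 0


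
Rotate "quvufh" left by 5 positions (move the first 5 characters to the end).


Input: 'quvufh', shift = 5
Operation: split at index 5 and swap parts
Front part s[0:5] = 'quvuf'
Back part s[5:] = 'h'
Rotated = back + front = 'h' + 'quvuf'
Result: hquvuf


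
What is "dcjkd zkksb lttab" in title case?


Input string: 'dcjkd zkksb lttab'
Operation: capitalize first letter of each word
Word transformations: 'dcjkd'->'Dcjkd', 'zkksb'->'Zkksb', 'lttab'->'Lttab'
Result: Dcjkd Zkksb Lttab


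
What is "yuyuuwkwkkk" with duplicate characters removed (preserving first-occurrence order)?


Input: 'yuyuuwkwkkk'
Operation: keep first occurrence of each character
Scan: s[0]='y' new -> keep; s[1]='u' new -> keep; s[2]='y' seen -> skip; s[3]='u' seen -> skip; s[4]='u' seen -> skip; s[5]='w' new -> keep; s[6]='k' new -> keep; s[7]='w' seen -> skip; s[8]='k' seen -> skip; s[9]='k' seen -> skip; s[10]='k' seen -> skip
Result: yuwk


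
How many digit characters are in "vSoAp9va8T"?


Input string: 'vSoAp9va8T'
Operation: count digit characters (0-9)
Scan: 'v', 'S', 'o', 'A', 'p', '9'(digit), 'v', 'a', '8'(digit), 'T'
Digits found: 2
Result: 2


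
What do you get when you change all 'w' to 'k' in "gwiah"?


Input string: 'gwiah'
Operation: replace 'w' with 'k'
Positions of 'w': 1
After replacement: gkiah


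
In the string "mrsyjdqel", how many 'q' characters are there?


Input string: 'mrsyjdqel'
Target character: 'q'
Scan each position: s[6]='q'
Matches found at indices: 6
Total: 1


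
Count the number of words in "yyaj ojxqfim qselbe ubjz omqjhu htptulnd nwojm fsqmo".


Input string: 'yyaj ojxqfim qselbe ubjz omqjhu htptulnd nwojm fsqmo'
Operation: split by spaces
Words found: 'yyaj', 'ojxqfim', 'qselbe', 'ubjz', 'omqjhu', 'htptulnd', 'nwojm', 'fsqmo'
Word count: 8


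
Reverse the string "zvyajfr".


Input string: 'zvyajfr'
Operation: reverse character order
Original order: 'z' -> 'v' -> 'y' -> 'a' -> 'j' -> 'f' -> 'r'
Reversed order: 'r' -> 'f' -> 'j' -> 'a' -> 'y' -> 'v' -> 'z'
Result: rfjayvz


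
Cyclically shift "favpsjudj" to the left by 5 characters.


Input: 'favpsjudj', shift = 5
Operation: split at index 5 and swap parts
Front part s[0:5] = 'favps'
Back part s[5:] = 'judj'
Rotated = back + front = 'judj' + 'favps'
Result: judjfavps


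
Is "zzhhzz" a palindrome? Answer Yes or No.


Input string: 'zzhhzz'
Reversed: 'zzhhzz'
Compare pairs: s[0]='z' vs s[5]='z' (match), s[1]='z' vs s[4]='z' (match), s[2]='h' vs s[3]='h' (match)
Palindrome: Yes


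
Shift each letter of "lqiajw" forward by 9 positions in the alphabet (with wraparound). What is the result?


Input: 'lqiajw', shift = 9
Operation: for each letter, (position + 9) mod 26
Mapping: 'l'(11+9=20)->'u', 'q'(16+9=25)->'z', 'i'(8+9=17)->'r', 'a'(0+9=9)->'j', 'j'(9+9=18)->'s', 'w'(22+9=31, 31 mod 26=5)->'f'
Result: uzrjsf


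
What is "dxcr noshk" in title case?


Input string: 'dxcr noshk'
Operation: capitalize first letter of each word
Word transformations: 'dxcr'->'Dxcr', 'noshk'->'Noshk'
Result: Dxcr Noshk


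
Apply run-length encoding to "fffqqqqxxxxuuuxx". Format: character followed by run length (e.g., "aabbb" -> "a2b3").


Input: 'fffqqqqxxxxuuuxx'
Operation: identify consecutive runs
Runs: 'fff' -> f3, 'qqqq' -> q4, 'xxxx' -> x4, 'uuu' -> u3, 'xx' -> x2
Encoded: f3q4x4u3x2


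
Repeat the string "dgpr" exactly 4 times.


Input string: 'dgpr'
Operation: repeat 4 times
Concatenation: 'dgpr' + 'dgpr' + 'dgpr' + 'dgpr'
Result: dgprdgprdgprdgpr


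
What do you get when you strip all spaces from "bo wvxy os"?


Input string: 'bo wvxy os'
Operation: remove all spaces
Words: 'bo', 'wvxy', 'os'
Join without spaces: bowvxyos


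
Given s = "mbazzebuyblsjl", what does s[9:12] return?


Input string: 'mbazzebuyblsjl'
Operation: slice [9:12]
Extract characters: s[9]='b', s[10]='l', s[11]='s'
Result: bls


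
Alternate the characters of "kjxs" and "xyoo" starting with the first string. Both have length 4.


String 1: 'kjxs'
String 2: 'xyoo'
Operation: alternate characters
Pairs: 'k'+'x', 'j'+'y', 'x'+'o', 's'+'o'
Result: kxjyxoso


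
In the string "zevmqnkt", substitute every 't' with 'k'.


Input string: 'zevmqnkt'
Operation: replace 't' with 'k'
Positions of 't': 7
After replacement: zevmqnkk


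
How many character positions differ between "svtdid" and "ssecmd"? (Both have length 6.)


String 1: 'svtdid'
String 2: 'ssecmd'
Compare each position: pos 0: 's'=='s', pos 1: 'v'!='s', pos 2: 't'!='e', pos 3: 'd'!='c', pos 4: 'i'!='m', pos 5: 'd'=='d'
Differing positions: 4
Hamming distance: 4


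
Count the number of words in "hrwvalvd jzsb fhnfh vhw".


Input string: 'hrwvalvd jzsb fhnfh vhw'
Operation: split by spaces
Words found: 'hrwvalvd', 'jzsb', 'fhnfh', 'vhw'
Word count: 4


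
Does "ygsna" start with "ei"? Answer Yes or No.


Input string: 'ygsna'
Prefix to check: 'ei'
First 2 characters of input: 'yg'
Match: False
Result: No


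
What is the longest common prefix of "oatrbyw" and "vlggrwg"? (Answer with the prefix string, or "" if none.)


String 1: 'oatrbyw'
String 2: 'vlggrwg'
Compare position by position:
pos 0: 'o' vs 'v' differ -> stop
Longest common prefix: "" (length 0)


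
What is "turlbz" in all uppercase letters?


Input string: 'turlbz'
Operation: convert each letter to uppercase
Mapping: 't'->'T', 'u'->'U', 'r'->'R', 'l'->'L', 'b'->'B', 'z'->'Z'
Result: TURLBZ


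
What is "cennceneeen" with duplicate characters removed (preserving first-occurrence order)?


Input: 'cennceneeen'
Operation: keep first occurrence of each character
Scan: s[0]='c' new -> keep; s[1]='e' new -> keep; s[2]='n' new -> keep; s[3]='n' seen -> skip; s[4]='c' seen -> skip; s[5]='e' seen -> skip; s[6]='n' seen -> skip; s[7]='e' seen -> skip; s[8]='e' seen -> skip; s[9]='e' seen -> skip; s[10]='n' seen -> skip
Result: cen
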